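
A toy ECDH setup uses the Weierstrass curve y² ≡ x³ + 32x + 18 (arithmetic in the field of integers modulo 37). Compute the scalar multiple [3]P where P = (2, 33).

Repeated addition: build up to 3P.
2P: tangent at (2, 33): λ = (3·2² + 32)/(2·33) ≡ 7/29. 29⁻¹ ≡ 23 (mod 37) since 29·23 = 667 ≡ 1, so λ ≡ 7·23 ≡ 13.
  x = λ² - 2 - 2 = 169 - 4 ≡ 17; y = λ·(2 - 17) - 33 ≡ 31. → (17, 31)
3P: (17, 31) + (2, 33). λ = (33 - 31)/(2 - 17) ≡ 2/22 mod 37. 22⁻¹ ≡ 32 (mod 37), so λ ≡ 27.
  x = λ² - 17 - 2 = 729 - 19 ≡ 7; y = λ·(17 - 7) - 31 ≡ 17. → (7, 17)

(7, 17)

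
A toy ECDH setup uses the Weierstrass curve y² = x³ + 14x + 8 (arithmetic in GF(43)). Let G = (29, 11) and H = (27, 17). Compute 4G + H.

(31, 41)

First 4G:
Repeated addition: build up to 4G.
2G: tangent at (29, 11): λ = (3·29² + 14)/(2·11) ≡ 0/22. 22⁻¹ ≡ 2 (mod 43) since 22·2 = 44 ≡ 1, so λ ≡ 0·2 ≡ 0.
  x = λ² - 29 - 29 = 0 - 58 ≡ 28; y = λ·(29 - 28) - 11 ≡ 32. → (28, 32)
3G: (28, 32) + (29, 11). λ = (11 - 32)/(29 - 28) ≡ 22/1 mod 43. 1⁻¹ ≡ 1 (mod 43), so λ ≡ 22.
  x = λ² - 28 - 29 = 484 - 57 ≡ 40; y = λ·(28 - 40) - 32 ≡ 5. → (40, 5)
4G: (40, 5) + (29, 11). λ = (11 - 5)/(29 - 40) ≡ 6/32 mod 43. 32⁻¹ ≡ 39 (mod 43) since 32·39 = 1248 ≡ 1, so λ ≡ 19.
  x = λ² - 40 - 29 = 361 - 69 ≡ 34; y = λ·(40 - 34) - 5 ≡ 23. → (34, 23)
4G = (34, 23).
Finally 4G + H:
(34, 23) + (27, 17). λ = (17 - 23)/(27 - 34) ≡ 37/36 mod 43. 36⁻¹ ≡ 6 (mod 43), so λ ≡ 7.
  x = λ² - 34 - 27 = 49 - 61 ≡ 31; y = λ·(34 - 31) - 23 ≡ 41. → (31, 41)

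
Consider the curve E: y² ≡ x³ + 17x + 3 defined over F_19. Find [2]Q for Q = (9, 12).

tangent at (9, 12): λ = (3·9² + 17)/(2·12) ≡ 13/5. 5⁻¹ ≡ 4 (mod 19), so λ ≡ 13·4 ≡ 14.
  x = λ² - 9 - 9 = 196 - 18 ≡ 7; y = λ·(9 - 7) - 12 ≡ 16. → (7, 16)

(7, 16)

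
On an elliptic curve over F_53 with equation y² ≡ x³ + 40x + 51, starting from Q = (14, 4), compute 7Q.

Repeated addition: build up to 7Q.
2Q: tangent at (14, 4): λ = (3·14² + 40)/(2·4) ≡ 45/8. 8⁻¹ ≡ 20 (mod 53), so λ ≡ 45·20 ≡ 52.
  x = λ² - 14 - 14 = 2704 - 28 ≡ 26; y = λ·(14 - 26) - 4 ≡ 8. → (26, 8)
3Q: (26, 8) + (14, 4). λ = (4 - 8)/(14 - 26) ≡ 49/41 mod 53. 41⁻¹ ≡ 22 (mod 53) since 41·22 = 902 ≡ 1, so λ ≡ 18.
  x = λ² - 26 - 14 = 324 - 40 ≡ 19; y = λ·(26 - 19) - 8 ≡ 12. → (19, 12)
4Q: (19, 12) + (14, 4). λ = (4 - 12)/(14 - 19) ≡ 45/48 mod 53. 48⁻¹ ≡ 21 (mod 53), so λ ≡ 44.
  x = λ² - 19 - 14 = 1936 - 33 ≡ 48; y = λ·(19 - 48) - 12 ≡ 37. → (48, 37)
5Q: (48, 37) + (14, 4). λ = (4 - 37)/(14 - 48) ≡ 20/19 mod 53. 19⁻¹ ≡ 14 (mod 53), so λ ≡ 15.
  x = λ² - 48 - 14 = 225 - 62 ≡ 4; y = λ·(48 - 4) - 37 ≡ 40. → (4, 40)
6Q: (4, 40) + (14, 4). λ = (4 - 40)/(14 - 4) ≡ 17/10 mod 53. 10⁻¹ ≡ 16 (mod 53), so λ ≡ 7.
  x = λ² - 4 - 14 = 49 - 18 ≡ 31; y = λ·(4 - 31) - 40 ≡ 36. → (31, 36)
7Q: (31, 36) + (14, 4). λ = (4 - 36)/(14 - 31) ≡ 21/36 mod 53. 36⁻¹ ≡ 28 (mod 53) since 36·28 = 1008 ≡ 1, so λ ≡ 5.
  x = λ² - 31 - 14 = 25 - 45 ≡ 33; y = λ·(31 - 33) - 36 ≡ 7. → (33, 7)

(33, 7)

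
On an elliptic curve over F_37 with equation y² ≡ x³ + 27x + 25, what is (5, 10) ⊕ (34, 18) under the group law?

(5, 10) + (34, 18). λ = (18 - 10)/(34 - 5) ≡ 8/29 mod 37. 29⁻¹ ≡ 23 (mod 37), so λ ≡ 36.
  x = λ² - 5 - 34 = 1296 - 39 ≡ 36; y = λ·(5 - 36) - 10 ≡ 21. → (36, 21)

(36, 21)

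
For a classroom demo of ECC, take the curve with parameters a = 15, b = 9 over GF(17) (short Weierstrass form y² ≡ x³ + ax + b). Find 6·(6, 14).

Write Q = (6, 14).
Double-and-add on 6 = (110)₂. Start with Q = (6, 14) for the leading 1-bit.
double: tangent at (6, 14): λ = (3·6² + 15)/(2·14) ≡ 4/11. 11⁻¹ ≡ 14 (mod 17), so λ ≡ 4·14 ≡ 5.
  x = λ² - 6 - 6 = 25 - 12 ≡ 13; y = λ·(6 - 13) - 14 ≡ 2. → (13, 2)
add Q: (13, 2) + (6, 14). λ = (14 - 2)/(6 - 13) ≡ 12/10 mod 17. 10⁻¹ ≡ 12 (mod 17), so λ ≡ 8.
  x = λ² - 13 - 6 = 64 - 19 ≡ 11; y = λ·(13 - 11) - 2 ≡ 14. → (11, 14)
double: tangent at (11, 14): λ = (3·11² + 15)/(2·14) ≡ 4/11. 11⁻¹ ≡ 14 (mod 17), so λ ≡ 4·14 ≡ 5.
  x = λ² - 11 - 11 = 25 - 22 ≡ 3; y = λ·(11 - 3) - 14 ≡ 9. → (3, 9)

(3, 9)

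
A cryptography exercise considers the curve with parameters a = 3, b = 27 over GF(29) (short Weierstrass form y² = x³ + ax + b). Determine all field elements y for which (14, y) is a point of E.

0

x³ + 3x + 27 = 2813 ≡ 0 (mod 29).
Only y = 0 satisfies y² ≡ 0.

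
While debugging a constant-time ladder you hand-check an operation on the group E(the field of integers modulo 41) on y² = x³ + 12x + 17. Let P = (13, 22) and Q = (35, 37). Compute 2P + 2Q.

First 2P:
Repeated addition: build up to 2P.
2P: tangent at (13, 22): λ = (3·13² + 12)/(2·22) ≡ 27/3. 3⁻¹ ≡ 14 (mod 41), so λ ≡ 27·14 ≡ 9.
  x = λ² - 13 - 13 = 81 - 26 ≡ 14; y = λ·(13 - 14) - 22 ≡ 10. → (14, 10)
2P = (14, 10).
Next 2Q:
Repeated addition: build up to 2Q.
2Q: tangent at (35, 37): λ = (3·35² + 12)/(2·37) ≡ 38/33. 33⁻¹ ≡ 5 (mod 41) since 33·5 = 165 ≡ 1, so λ ≡ 38·5 ≡ 26.
  x = λ² - 35 - 35 = 676 - 70 ≡ 32; y = λ·(35 - 32) - 37 ≡ 0. → (32, 0)
2Q = (32, 0).
Finally 2P + 2Q:
(14, 10) + (32, 0). λ = (0 - 10)/(32 - 14) ≡ 31/18 mod 41. 18⁻¹ ≡ 16 (mod 41), so λ ≡ 4.
  x = λ² - 14 - 32 = 16 - 46 ≡ 11; y = λ·(14 - 11) - 10 ≡ 2. → (11, 2)

(11, 2)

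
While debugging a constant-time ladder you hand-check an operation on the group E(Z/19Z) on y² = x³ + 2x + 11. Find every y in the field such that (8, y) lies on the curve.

x³ + 2x + 11 = 539 ≡ 7 (mod 19).
Square roots of 7 mod 19: 8 and 11 (since 8² = 64 ≡ 7).

8, 11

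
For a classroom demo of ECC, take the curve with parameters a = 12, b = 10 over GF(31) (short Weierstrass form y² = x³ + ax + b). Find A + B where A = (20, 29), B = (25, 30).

(20, 29) + (25, 30). λ = (30 - 29)/(25 - 20) ≡ 1/5 mod 31. 5⁻¹ ≡ 25 (mod 31) since 5·25 = 125 ≡ 1, so λ ≡ 25.
  x = λ² - 20 - 25 = 625 - 45 ≡ 22; y = λ·(20 - 22) - 29 ≡ 14. → (22, 14)

(22, 14)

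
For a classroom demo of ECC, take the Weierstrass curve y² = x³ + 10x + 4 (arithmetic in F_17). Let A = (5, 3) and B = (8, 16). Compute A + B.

(5, 3) + (8, 16). λ = (16 - 3)/(8 - 5) ≡ 13/3 mod 17. 3⁻¹ ≡ 6 (mod 17) since 3·6 = 18 ≡ 1, so λ ≡ 10.
  x = λ² - 5 - 8 = 100 - 13 ≡ 2; y = λ·(5 - 2) - 3 ≡ 10. → (2, 10)

(2, 10)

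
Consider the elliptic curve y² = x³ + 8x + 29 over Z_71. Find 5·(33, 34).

(48, 23)

Write G = (33, 34).
Repeated addition: build up to 5G.
2G: tangent at (33, 34): λ = (3·33² + 8)/(2·34) ≡ 9/68. 68⁻¹ ≡ 47 (mod 71), so λ ≡ 9·47 ≡ 68.
  x = λ² - 33 - 33 = 4624 - 66 ≡ 14; y = λ·(33 - 14) - 34 ≡ 51. → (14, 51)
3G: (14, 51) + (33, 34). λ = (34 - 51)/(33 - 14) ≡ 54/19 mod 71. 19⁻¹ ≡ 15 (mod 71), so λ ≡ 29.
  x = λ² - 14 - 33 = 841 - 47 ≡ 13; y = λ·(14 - 13) - 51 ≡ 49. → (13, 49)
4G: (13, 49) + (33, 34). λ = (34 - 49)/(33 - 13) ≡ 56/20 mod 71. 20⁻¹ ≡ 32 (mod 71) since 20·32 = 640 ≡ 1, so λ ≡ 17.
  x = λ² - 13 - 33 = 289 - 46 ≡ 30; y = λ·(13 - 30) - 49 ≡ 17. → (30, 17)
5G: (30, 17) + (33, 34). λ = (34 - 17)/(33 - 30) ≡ 17/3 mod 71. 3⁻¹ ≡ 24 (mod 71) since 3·24 = 72 ≡ 1, so λ ≡ 53.
  x = λ² - 30 - 33 = 2809 - 63 ≡ 48; y = λ·(30 - 48) - 17 ≡ 23. → (48, 23)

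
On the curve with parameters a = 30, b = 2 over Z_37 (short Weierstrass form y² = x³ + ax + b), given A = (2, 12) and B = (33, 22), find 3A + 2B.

(15, 4)

First 3A:
Repeated addition: build up to 3A.
2A: tangent at (2, 12): λ = (3·2² + 30)/(2·12) ≡ 5/24. 24⁻¹ ≡ 17 (mod 37) since 24·17 = 408 ≡ 1, so λ ≡ 5·17 ≡ 11.
  x = λ² - 2 - 2 = 121 - 4 ≡ 6; y = λ·(2 - 6) - 12 ≡ 18. → (6, 18)
3A: (6, 18) + (2, 12). λ = (12 - 18)/(2 - 6) ≡ 31/33 mod 37. 33⁻¹ ≡ 9 (mod 37) since 33·9 = 297 ≡ 1, so λ ≡ 20.
  x = λ² - 6 - 2 = 400 - 8 ≡ 22; y = λ·(6 - 22) - 18 ≡ 32. → (22, 32)
3A = (22, 32).
Next 2B:
Repeated addition: build up to 2B.
2B: tangent at (33, 22): λ = (3·33² + 30)/(2·22) ≡ 4/7. 7⁻¹ ≡ 16 (mod 37) since 7·16 = 112 ≡ 1, so λ ≡ 4·16 ≡ 27.
  x = λ² - 33 - 33 = 729 - 66 ≡ 34; y = λ·(33 - 34) - 22 ≡ 25. → (34, 25)
2B = (34, 25).
Finally 3A + 2B:
(22, 32) + (34, 25). λ = (25 - 32)/(34 - 22) ≡ 30/12 mod 37. 12⁻¹ ≡ 34 (mod 37), so λ ≡ 21.
  x = λ² - 22 - 34 = 441 - 56 ≡ 15; y = λ·(22 - 15) - 32 ≡ 4. → (15, 4)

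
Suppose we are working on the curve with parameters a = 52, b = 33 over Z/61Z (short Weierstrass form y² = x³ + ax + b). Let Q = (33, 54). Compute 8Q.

(29, 35)

Double-and-add on 8 = (1000)₂. Start with Q = (33, 54) for the leading 1-bit.
double: tangent at (33, 54): λ = (3·33² + 52)/(2·54) ≡ 25/47. 47⁻¹ ≡ 13 (mod 61) since 47·13 = 611 ≡ 1, so λ ≡ 25·13 ≡ 20.
  x = λ² - 33 - 33 = 400 - 66 ≡ 29; y = λ·(33 - 29) - 54 ≡ 26. → (29, 26)
double: tangent at (29, 26): λ = (3·29² + 52)/(2·26) ≡ 13/52. 52⁻¹ ≡ 27 (mod 61), so λ ≡ 13·27 ≡ 46.
  x = λ² - 29 - 29 = 2116 - 58 ≡ 45; y = λ·(29 - 45) - 26 ≡ 31. → (45, 31)
double: tangent at (45, 31): λ = (3·45² + 52)/(2·31) ≡ 27/1. 1⁻¹ ≡ 1 (mod 61), so λ ≡ 27·1 ≡ 27.
  x = λ² - 45 - 45 = 729 - 90 ≡ 29; y = λ·(45 - 29) - 31 ≡ 35. → (29, 35)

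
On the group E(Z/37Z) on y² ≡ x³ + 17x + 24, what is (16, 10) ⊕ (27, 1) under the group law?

(16, 10) + (27, 1). λ = (1 - 10)/(27 - 16) ≡ 28/11 mod 37. 11⁻¹ ≡ 27 (mod 37) since 11·27 = 297 ≡ 1, so λ ≡ 16.
  x = λ² - 16 - 27 = 256 - 43 ≡ 28; y = λ·(16 - 28) - 10 ≡ 20. → (28, 20)

(28, 20)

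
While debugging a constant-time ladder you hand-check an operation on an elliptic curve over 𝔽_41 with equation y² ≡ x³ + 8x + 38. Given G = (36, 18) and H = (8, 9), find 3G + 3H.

First 3G:
Repeated addition: build up to 3G.
2G: tangent at (36, 18): λ = (3·36² + 8)/(2·18) ≡ 1/36. 36⁻¹ ≡ 8 (mod 41), so λ ≡ 1·8 ≡ 8.
  x = λ² - 36 - 36 = 64 - 72 ≡ 33; y = λ·(36 - 33) - 18 ≡ 6. → (33, 6)
3G: (33, 6) + (36, 18). λ = (18 - 6)/(36 - 33) ≡ 12/3 mod 41. 3⁻¹ ≡ 14 (mod 41), so λ ≡ 4.
  x = λ² - 33 - 36 = 16 - 69 ≡ 29; y = λ·(33 - 29) - 6 ≡ 10. → (29, 10)
3G = (29, 10).
Next 3H:
Repeated addition: build up to 3H.
2H: tangent at (8, 9): λ = (3·8² + 8)/(2·9) ≡ 36/18. 18⁻¹ ≡ 16 (mod 41) since 18·16 = 288 ≡ 1, so λ ≡ 36·16 ≡ 2.
  x = λ² - 8 - 8 = 4 - 16 ≡ 29; y = λ·(8 - 29) - 9 ≡ 31. → (29, 31)
3H: (29, 31) + (8, 9). λ = (9 - 31)/(8 - 29) ≡ 19/20 mod 41. 20⁻¹ ≡ 39 (mod 41) since 20·39 = 780 ≡ 1, so λ ≡ 3.
  x = λ² - 29 - 8 = 9 - 37 ≡ 13; y = λ·(29 - 13) - 31 ≡ 17. → (13, 17)
3H = (13, 17).
Finally 3G + 3H:
(29, 10) + (13, 17). λ = (17 - 10)/(13 - 29) ≡ 7/25 mod 41. 25⁻¹ ≡ 23 (mod 41), so λ ≡ 38.
  x = λ² - 29 - 13 = 1444 - 42 ≡ 8; y = λ·(29 - 8) - 10 ≡ 9. → (8, 9)

(8, 9)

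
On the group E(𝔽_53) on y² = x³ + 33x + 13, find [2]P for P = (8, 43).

(41, 50)

tangent at (8, 43): λ = (3·8² + 33)/(2·43) ≡ 13/33. 33⁻¹ ≡ 45 (mod 53) since 33·45 = 1485 ≡ 1, so λ ≡ 13·45 ≡ 2.
  x = λ² - 8 - 8 = 4 - 16 ≡ 41; y = λ·(8 - 41) - 43 ≡ 50. → (41, 50)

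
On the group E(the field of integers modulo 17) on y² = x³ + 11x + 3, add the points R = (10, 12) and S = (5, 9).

(10, 12) + (5, 9). λ = (9 - 12)/(5 - 10) ≡ 14/12 mod 17. 12⁻¹ ≡ 10 (mod 17) since 12·10 = 120 ≡ 1, so λ ≡ 4.
  x = λ² - 10 - 5 = 16 - 15 ≡ 1; y = λ·(10 - 1) - 12 ≡ 7. → (1, 7)

(1, 7)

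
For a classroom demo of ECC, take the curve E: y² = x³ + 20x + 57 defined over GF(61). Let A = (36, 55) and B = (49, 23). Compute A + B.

(51, 57)

(36, 55) + (49, 23). λ = (23 - 55)/(49 - 36) ≡ 29/13 mod 61. 13⁻¹ ≡ 47 (mod 61), so λ ≡ 21.
  x = λ² - 36 - 49 = 441 - 85 ≡ 51; y = λ·(36 - 51) - 55 ≡ 57. → (51, 57)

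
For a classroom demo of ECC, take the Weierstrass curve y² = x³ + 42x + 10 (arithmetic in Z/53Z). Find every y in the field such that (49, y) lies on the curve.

19, 34

x³ + 42x + 10 = 119717 ≡ 43 (mod 53).
Square roots of 43 mod 53: 19 and 34 (since 19² = 361 ≡ 43).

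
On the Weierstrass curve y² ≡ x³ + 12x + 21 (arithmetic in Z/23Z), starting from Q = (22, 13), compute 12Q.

Double-and-add on 12 = (1100)₂. Start with Q = (22, 13) for the leading 1-bit.
double: tangent at (22, 13): λ = (3·22² + 12)/(2·13) ≡ 15/3. 3⁻¹ ≡ 8 (mod 23), so λ ≡ 15·8 ≡ 5.
  x = λ² - 22 - 22 = 25 - 44 ≡ 4; y = λ·(22 - 4) - 13 ≡ 8. → (4, 8)
add Q: (4, 8) + (22, 13). λ = (13 - 8)/(22 - 4) ≡ 5/18 mod 23. 18⁻¹ ≡ 9 (mod 23) since 18·9 = 162 ≡ 1, so λ ≡ 22.
  x = λ² - 4 - 22 = 484 - 26 ≡ 21; y = λ·(4 - 21) - 8 ≡ 9. → (21, 9)
double: tangent at (21, 9): λ = (3·21² + 12)/(2·9) ≡ 1/18. 18⁻¹ ≡ 9 (mod 23) since 18·9 = 162 ≡ 1, so λ ≡ 1·9 ≡ 9.
  x = λ² - 21 - 21 = 81 - 42 ≡ 16; y = λ·(21 - 16) - 9 ≡ 13. → (16, 13)
double: tangent at (16, 13): λ = (3·16² + 12)/(2·13) ≡ 21/3. 3⁻¹ ≡ 8 (mod 23), so λ ≡ 21·8 ≡ 7.
  x = λ² - 16 - 16 = 49 - 32 ≡ 17; y = λ·(16 - 17) - 13 ≡ 3. → (17, 3)

(17, 3)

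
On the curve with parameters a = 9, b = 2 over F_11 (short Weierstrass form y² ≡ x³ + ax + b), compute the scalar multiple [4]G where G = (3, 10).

Repeated addition: build up to 4G.
2G: tangent at (3, 10): λ = (3·3² + 9)/(2·10) ≡ 3/9. 9⁻¹ ≡ 5 (mod 11) since 9·5 = 45 ≡ 1, so λ ≡ 3·5 ≡ 4.
  x = λ² - 3 - 3 = 16 - 6 ≡ 10; y = λ·(3 - 10) - 10 ≡ 6. → (10, 6)
3G: (10, 6) + (3, 10). λ = (10 - 6)/(3 - 10) ≡ 4/4 mod 11. 4⁻¹ ≡ 3 (mod 11), so λ ≡ 1.
  x = λ² - 10 - 3 = 1 - 13 ≡ 10; y = λ·(10 - 10) - 6 ≡ 5. → (10, 5)
4G: (10, 5) + (3, 10). λ = (10 - 5)/(3 - 10) ≡ 5/4 mod 11. 4⁻¹ ≡ 3 (mod 11), so λ ≡ 4.
  x = λ² - 10 - 3 = 16 - 13 ≡ 3; y = λ·(10 - 3) - 5 ≡ 1. → (3, 1)

(3, 1)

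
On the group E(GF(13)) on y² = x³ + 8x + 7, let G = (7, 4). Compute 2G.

(11, 3)

tangent at (7, 4): λ = (3·7² + 8)/(2·4) ≡ 12/8. 8⁻¹ ≡ 5 (mod 13) since 8·5 = 40 ≡ 1, so λ ≡ 12·5 ≡ 8.
  x = λ² - 7 - 7 = 64 - 14 ≡ 11; y = λ·(7 - 11) - 4 ≡ 3. → (11, 3)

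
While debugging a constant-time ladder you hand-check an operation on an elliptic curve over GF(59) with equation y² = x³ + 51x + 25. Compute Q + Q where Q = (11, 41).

tangent at (11, 41): λ = (3·11² + 51)/(2·41) ≡ 1/23. 23⁻¹ ≡ 18 (mod 59), so λ ≡ 1·18 ≡ 18.
  x = λ² - 11 - 11 = 324 - 22 ≡ 7; y = λ·(11 - 7) - 41 ≡ 31. → (7, 31)

(7, 31)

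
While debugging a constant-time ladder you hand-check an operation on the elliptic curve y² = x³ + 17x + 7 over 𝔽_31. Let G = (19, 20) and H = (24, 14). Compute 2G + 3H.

(7, 29)

First 2G:
Repeated addition: build up to 2G.
2G: tangent at (19, 20): λ = (3·19² + 17)/(2·20) ≡ 15/9. 9⁻¹ ≡ 7 (mod 31) since 9·7 = 63 ≡ 1, so λ ≡ 15·7 ≡ 12.
  x = λ² - 19 - 19 = 144 - 38 ≡ 13; y = λ·(19 - 13) - 20 ≡ 21. → (13, 21)
2G = (13, 21).
Next 3H:
Repeated addition: build up to 3H.
2H: tangent at (24, 14): λ = (3·24² + 17)/(2·14) ≡ 9/28. 28⁻¹ ≡ 10 (mod 31), so λ ≡ 9·10 ≡ 28.
  x = λ² - 24 - 24 = 784 - 48 ≡ 23; y = λ·(24 - 23) - 14 ≡ 14. → (23, 14)
3H: (23, 14) + (24, 14). λ = (14 - 14)/(24 - 23) ≡ 0/1 mod 31. 1⁻¹ ≡ 1 (mod 31) since 1·1 = 1 ≡ 1, so λ ≡ 0.
  x = λ² - 23 - 24 = 0 - 47 ≡ 15; y = λ·(23 - 15) - 14 ≡ 17. → (15, 17)
3H = (15, 17).
Finally 2G + 3H:
(13, 21) + (15, 17). λ = (17 - 21)/(15 - 13) ≡ 27/2 mod 31. 2⁻¹ ≡ 16 (mod 31) since 2·16 = 32 ≡ 1, so λ ≡ 29.
  x = λ² - 13 - 15 = 841 - 28 ≡ 7; y = λ·(13 - 7) - 21 ≡ 29. → (7, 29)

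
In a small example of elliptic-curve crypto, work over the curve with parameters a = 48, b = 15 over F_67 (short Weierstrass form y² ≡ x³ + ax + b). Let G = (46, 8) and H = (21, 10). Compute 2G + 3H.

(14, 9)

First 2G:
Repeated addition: build up to 2G.
2G: tangent at (46, 8): λ = (3·46² + 48)/(2·8) ≡ 31/16. 16⁻¹ ≡ 21 (mod 67) since 16·21 = 336 ≡ 1, so λ ≡ 31·21 ≡ 48.
  x = λ² - 46 - 46 = 2304 - 92 ≡ 1; y = λ·(46 - 1) - 8 ≡ 8. → (1, 8)
2G = (1, 8).
Next 3H:
Repeated addition: build up to 3H.
2H: tangent at (21, 10): λ = (3·21² + 48)/(2·10) ≡ 31/20. 20⁻¹ ≡ 57 (mod 67) since 20·57 = 1140 ≡ 1, so λ ≡ 31·57 ≡ 25.
  x = λ² - 21 - 21 = 625 - 42 ≡ 47; y = λ·(21 - 47) - 10 ≡ 10. → (47, 10)
3H: (47, 10) + (21, 10). λ = (10 - 10)/(21 - 47) ≡ 0/41 mod 67. 41⁻¹ ≡ 18 (mod 67), so λ ≡ 0.
  x = λ² - 47 - 21 = 0 - 68 ≡ 66; y = λ·(47 - 66) - 10 ≡ 57. → (66, 57)
3H = (66, 57).
Finally 2G + 3H:
(1, 8) + (66, 57). λ = (57 - 8)/(66 - 1) ≡ 49/65 mod 67. 65⁻¹ ≡ 33 (mod 67), so λ ≡ 9.
  x = λ² - 1 - 66 = 81 - 67 ≡ 14; y = λ·(1 - 14) - 8 ≡ 9. → (14, 9)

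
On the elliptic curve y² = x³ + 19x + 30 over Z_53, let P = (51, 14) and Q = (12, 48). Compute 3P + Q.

First 3P:
Repeated addition: build up to 3P.
2P: tangent at (51, 14): λ = (3·51² + 19)/(2·14) ≡ 31/28. 28⁻¹ ≡ 36 (mod 53), so λ ≡ 31·36 ≡ 3.
  x = λ² - 51 - 51 = 9 - 102 ≡ 13; y = λ·(51 - 13) - 14 ≡ 47. → (13, 47)
3P: (13, 47) + (51, 14). λ = (14 - 47)/(51 - 13) ≡ 20/38 mod 53. 38⁻¹ ≡ 7 (mod 53), so λ ≡ 34.
  x = λ² - 13 - 51 = 1156 - 64 ≡ 32; y = λ·(13 - 32) - 47 ≡ 49. → (32, 49)
3P = (32, 49).
Finally 3P + Q:
(32, 49) + (12, 48). λ = (48 - 49)/(12 - 32) ≡ 52/33 mod 53. 33⁻¹ ≡ 45 (mod 53), so λ ≡ 8.
  x = λ² - 32 - 12 = 64 - 44 ≡ 20; y = λ·(32 - 20) - 49 ≡ 47. → (20, 47)

(20, 47)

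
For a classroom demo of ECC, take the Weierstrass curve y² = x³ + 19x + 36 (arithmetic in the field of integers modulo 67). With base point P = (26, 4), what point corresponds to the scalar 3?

(5, 51)

Repeated addition: build up to 3P.
2P: tangent at (26, 4): λ = (3·26² + 19)/(2·4) ≡ 37/8. 8⁻¹ ≡ 42 (mod 67) since 8·42 = 336 ≡ 1, so λ ≡ 37·42 ≡ 13.
  x = λ² - 26 - 26 = 169 - 52 ≡ 50; y = λ·(26 - 50) - 4 ≡ 19. → (50, 19)
3P: (50, 19) + (26, 4). λ = (4 - 19)/(26 - 50) ≡ 52/43 mod 67. 43⁻¹ ≡ 53 (mod 67) since 43·53 = 2279 ≡ 1, so λ ≡ 9.
  x = λ² - 50 - 26 = 81 - 76 ≡ 5; y = λ·(50 - 5) - 19 ≡ 51. → (5, 51)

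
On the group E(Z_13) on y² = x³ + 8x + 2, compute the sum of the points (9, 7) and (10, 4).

(3, 1)

(9, 7) + (10, 4). λ = (4 - 7)/(10 - 9) ≡ 10/1 mod 13. 1⁻¹ ≡ 1 (mod 13), so λ ≡ 10.
  x = λ² - 9 - 10 = 100 - 19 ≡ 3; y = λ·(9 - 3) - 7 ≡ 1. → (3, 1)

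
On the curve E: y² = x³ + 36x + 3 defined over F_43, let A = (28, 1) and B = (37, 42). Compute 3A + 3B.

First 3A:
Repeated addition: build up to 3A.
2A: tangent at (28, 1): λ = (3·28² + 36)/(2·1) ≡ 23/2. 2⁻¹ ≡ 22 (mod 43) since 2·22 = 44 ≡ 1, so λ ≡ 23·22 ≡ 33.
  x = λ² - 28 - 28 = 1089 - 56 ≡ 1; y = λ·(28 - 1) - 1 ≡ 30. → (1, 30)
3A: (1, 30) + (28, 1). λ = (1 - 30)/(28 - 1) ≡ 14/27 mod 43. 27⁻¹ ≡ 8 (mod 43), so λ ≡ 26.
  x = λ² - 1 - 28 = 676 - 29 ≡ 2; y = λ·(1 - 2) - 30 ≡ 30. → (2, 30)
3A = (2, 30).
Next 3B:
Repeated addition: build up to 3B.
2B: tangent at (37, 42): λ = (3·37² + 36)/(2·42) ≡ 15/41. 41⁻¹ ≡ 21 (mod 43), so λ ≡ 15·21 ≡ 14.
  x = λ² - 37 - 37 = 196 - 74 ≡ 36; y = λ·(37 - 36) - 42 ≡ 15. → (36, 15)
3B: (36, 15) + (37, 42). λ = (42 - 15)/(37 - 36) ≡ 27/1 mod 43. 1⁻¹ ≡ 1 (mod 43), so λ ≡ 27.
  x = λ² - 36 - 37 = 729 - 73 ≡ 11; y = λ·(36 - 11) - 15 ≡ 15. → (11, 15)
3B = (11, 15).
Finally 3A + 3B:
(2, 30) + (11, 15). λ = (15 - 30)/(11 - 2) ≡ 28/9 mod 43. 9⁻¹ ≡ 24 (mod 43) since 9·24 = 216 ≡ 1, so λ ≡ 27.
  x = λ² - 2 - 11 = 729 - 13 ≡ 28; y = λ·(2 - 28) - 30 ≡ 42. → (28, 42)

(28, 42)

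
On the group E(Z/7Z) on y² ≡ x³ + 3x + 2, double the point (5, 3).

tangent at (5, 3): λ = (3·5² + 3)/(2·3) ≡ 1/6. 6⁻¹ ≡ 6 (mod 7) since 6·6 = 36 ≡ 1, so λ ≡ 1·6 ≡ 6.
  x = λ² - 5 - 5 = 36 - 10 ≡ 5; y = λ·(5 - 5) - 3 ≡ 4. → (5, 4)

(5, 4)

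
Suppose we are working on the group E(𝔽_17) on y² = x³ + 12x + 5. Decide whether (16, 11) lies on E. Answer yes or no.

no

y² = 11² ≡ 2; x³ + 12x + 5 = 4293 ≡ 9 (mod 17). 2 ≠ 9.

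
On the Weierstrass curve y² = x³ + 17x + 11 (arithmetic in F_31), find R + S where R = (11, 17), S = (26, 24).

(11, 17) + (26, 24). λ = (24 - 17)/(26 - 11) ≡ 7/15 mod 31. 15⁻¹ ≡ 29 (mod 31) since 15·29 = 435 ≡ 1, so λ ≡ 17.
  x = λ² - 11 - 26 = 289 - 37 ≡ 4; y = λ·(11 - 4) - 17 ≡ 9. → (4, 9)

(4, 9)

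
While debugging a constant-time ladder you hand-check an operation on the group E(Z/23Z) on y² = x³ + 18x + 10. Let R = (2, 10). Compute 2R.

(4, 10)

tangent at (2, 10): λ = (3·2² + 18)/(2·10) ≡ 7/20. 20⁻¹ ≡ 15 (mod 23), so λ ≡ 7·15 ≡ 13.
  x = λ² - 2 - 2 = 169 - 4 ≡ 4; y = λ·(2 - 4) - 10 ≡ 10. → (4, 10)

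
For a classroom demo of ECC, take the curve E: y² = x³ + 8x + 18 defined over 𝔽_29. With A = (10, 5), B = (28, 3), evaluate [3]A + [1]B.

First 3A:
Repeated addition: build up to 3A.
2A: tangent at (10, 5): λ = (3·10² + 8)/(2·5) ≡ 18/10. 10⁻¹ ≡ 3 (mod 29), so λ ≡ 18·3 ≡ 25.
  x = λ² - 10 - 10 = 625 - 20 ≡ 25; y = λ·(10 - 25) - 5 ≡ 26. → (25, 26)
3A: (25, 26) + (10, 5). λ = (5 - 26)/(10 - 25) ≡ 8/14 mod 29. 14⁻¹ ≡ 27 (mod 29), so λ ≡ 13.
  x = λ² - 25 - 10 = 169 - 35 ≡ 18; y = λ·(25 - 18) - 26 ≡ 7. → (18, 7)
3A = (18, 7).
Finally 3A + B:
(18, 7) + (28, 3). λ = (3 - 7)/(28 - 18) ≡ 25/10 mod 29. 10⁻¹ ≡ 3 (mod 29), so λ ≡ 17.
  x = λ² - 18 - 28 = 289 - 46 ≡ 11; y = λ·(18 - 11) - 7 ≡ 25. → (11, 25)

(11, 25)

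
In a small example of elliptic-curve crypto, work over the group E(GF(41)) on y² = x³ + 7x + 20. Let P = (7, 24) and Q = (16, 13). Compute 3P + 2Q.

First 3P:
Repeated addition: build up to 3P.
2P: tangent at (7, 24): λ = (3·7² + 7)/(2·24) ≡ 31/7. 7⁻¹ ≡ 6 (mod 41) since 7·6 = 42 ≡ 1, so λ ≡ 31·6 ≡ 22.
  x = λ² - 7 - 7 = 484 - 14 ≡ 19; y = λ·(7 - 19) - 24 ≡ 40. → (19, 40)
3P: (19, 40) + (7, 24). λ = (24 - 40)/(7 - 19) ≡ 25/29 mod 41. 29⁻¹ ≡ 17 (mod 41) since 29·17 = 493 ≡ 1, so λ ≡ 15.
  x = λ² - 19 - 7 = 225 - 26 ≡ 35; y = λ·(19 - 35) - 40 ≡ 7. → (35, 7)
3P = (35, 7).
Next 2Q:
Repeated addition: build up to 2Q.
2Q: tangent at (16, 13): λ = (3·16² + 7)/(2·13) ≡ 37/26. 26⁻¹ ≡ 30 (mod 41), so λ ≡ 37·30 ≡ 3.
  x = λ² - 16 - 16 = 9 - 32 ≡ 18; y = λ·(16 - 18) - 13 ≡ 22. → (18, 22)
2Q = (18, 22).
Finally 3P + 2Q:
(35, 7) + (18, 22). λ = (22 - 7)/(18 - 35) ≡ 15/24 mod 41. 24⁻¹ ≡ 12 (mod 41) since 24·12 = 288 ≡ 1, so λ ≡ 16.
  x = λ² - 35 - 18 = 256 - 53 ≡ 39; y = λ·(35 - 39) - 7 ≡ 11. → (39, 11)

(39, 11)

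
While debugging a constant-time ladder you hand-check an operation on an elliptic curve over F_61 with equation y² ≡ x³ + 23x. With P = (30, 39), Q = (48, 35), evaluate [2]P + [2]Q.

First 2P:
Repeated addition: build up to 2P.
2P: tangent at (30, 39): λ = (3·30² + 23)/(2·39) ≡ 39/17. 17⁻¹ ≡ 18 (mod 61), so λ ≡ 39·18 ≡ 31.
  x = λ² - 30 - 30 = 961 - 60 ≡ 47; y = λ·(30 - 47) - 39 ≡ 44. → (47, 44)
2P = (47, 44).
Next 2Q:
Repeated addition: build up to 2Q.
2Q: tangent at (48, 35): λ = (3·48² + 23)/(2·35) ≡ 42/9. 9⁻¹ ≡ 34 (mod 61), so λ ≡ 42·34 ≡ 25.
  x = λ² - 48 - 48 = 625 - 96 ≡ 41; y = λ·(48 - 41) - 35 ≡ 18. → (41, 18)
2Q = (41, 18).
Finally 2P + 2Q:
(47, 44) + (41, 18). λ = (18 - 44)/(41 - 47) ≡ 35/55 mod 61. 55⁻¹ ≡ 10 (mod 61) since 55·10 = 550 ≡ 1, so λ ≡ 45.
  x = λ² - 47 - 41 = 2025 - 88 ≡ 46; y = λ·(47 - 46) - 44 ≡ 1. → (46, 1)

(46, 1)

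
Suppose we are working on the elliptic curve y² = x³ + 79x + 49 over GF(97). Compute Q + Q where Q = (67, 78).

(96, 39)

tangent at (67, 78): λ = (3·67² + 79)/(2·78) ≡ 63/59. 59⁻¹ ≡ 74 (mod 97), so λ ≡ 63·74 ≡ 6.
  x = λ² - 67 - 67 = 36 - 134 ≡ 96; y = λ·(67 - 96) - 78 ≡ 39. → (96, 39)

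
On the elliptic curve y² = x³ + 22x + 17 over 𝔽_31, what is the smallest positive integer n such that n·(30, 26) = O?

2P: tangent at (30, 26): λ = (3·30² + 22)/(2·26) ≡ 25/21. 21⁻¹ ≡ 3 (mod 31), so λ ≡ 25·3 ≡ 13.
  x = λ² - 30 - 30 = 169 - 60 ≡ 16; y = λ·(30 - 16) - 26 ≡ 1. → (16, 1)
3P: (16, 1) + (30, 26). λ = (26 - 1)/(30 - 16) ≡ 25/14 mod 31. 14⁻¹ ≡ 20 (mod 31), so λ ≡ 4.
  x = λ² - 16 - 30 = 16 - 46 ≡ 1; y = λ·(16 - 1) - 1 ≡ 28. → (1, 28)
4P: (1, 28) + (30, 26). λ = (26 - 28)/(30 - 1) ≡ 29/29 mod 31. 29⁻¹ ≡ 15 (mod 31) since 29·15 = 435 ≡ 1, so λ ≡ 1.
  x = λ² - 1 - 30 = 1 - 31 ≡ 1; y = λ·(1 - 1) - 28 ≡ 3. → (1, 3)
5P: (1, 3) + (30, 26). λ = (26 - 3)/(30 - 1) ≡ 23/29 mod 31. 29⁻¹ ≡ 15 (mod 31) since 29·15 = 435 ≡ 1, so λ ≡ 4.
  x = λ² - 1 - 30 = 16 - 31 ≡ 16; y = λ·(1 - 16) - 3 ≡ 30. → (16, 30)
6P: (16, 30) + (30, 26). λ = (26 - 30)/(30 - 16) ≡ 27/14 mod 31. 14⁻¹ ≡ 20 (mod 31), so λ ≡ 13.
  x = λ² - 16 - 30 = 169 - 46 ≡ 30; y = λ·(16 - 30) - 30 ≡ 5. → (30, 5)
7P: (30, 5) + (30, 26): same x and y₁ ≡ -y₂, so the sum is O.
7P = O, so the order is 7.

7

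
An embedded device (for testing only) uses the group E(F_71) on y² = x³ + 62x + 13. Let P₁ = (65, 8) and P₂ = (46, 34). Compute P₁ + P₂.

(49, 0)

(65, 8) + (46, 34). λ = (34 - 8)/(46 - 65) ≡ 26/52 mod 71. 52⁻¹ ≡ 56 (mod 71), so λ ≡ 36.
  x = λ² - 65 - 46 = 1296 - 111 ≡ 49; y = λ·(65 - 49) - 8 ≡ 0. → (49, 0)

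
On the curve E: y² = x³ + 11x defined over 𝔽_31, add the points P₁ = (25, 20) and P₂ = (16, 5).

(25, 20) + (16, 5). λ = (5 - 20)/(16 - 25) ≡ 16/22 mod 31. 22⁻¹ ≡ 24 (mod 31), so λ ≡ 12.
  x = λ² - 25 - 16 = 144 - 41 ≡ 10; y = λ·(25 - 10) - 20 ≡ 5. → (10, 5)

(10, 5)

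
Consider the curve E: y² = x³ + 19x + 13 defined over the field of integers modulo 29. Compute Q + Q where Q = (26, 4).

tangent at (26, 4): λ = (3·26² + 19)/(2·4) ≡ 17/8. 8⁻¹ ≡ 11 (mod 29) since 8·11 = 88 ≡ 1, so λ ≡ 17·11 ≡ 13.
  x = λ² - 26 - 26 = 169 - 52 ≡ 1; y = λ·(26 - 1) - 4 ≡ 2. → (1, 2)

(1, 2)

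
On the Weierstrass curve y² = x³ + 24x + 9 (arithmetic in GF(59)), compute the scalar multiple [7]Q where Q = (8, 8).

Double-and-add on 7 = (111)₂. Start with Q = (8, 8) for the leading 1-bit.
double: tangent at (8, 8): λ = (3·8² + 24)/(2·8) ≡ 39/16. 16⁻¹ ≡ 48 (mod 59), so λ ≡ 39·48 ≡ 43.
  x = λ² - 8 - 8 = 1849 - 16 ≡ 4; y = λ·(8 - 4) - 8 ≡ 46. → (4, 46)
add Q: (4, 46) + (8, 8). λ = (8 - 46)/(8 - 4) ≡ 21/4 mod 59. 4⁻¹ ≡ 15 (mod 59) since 4·15 = 60 ≡ 1, so λ ≡ 20.
  x = λ² - 4 - 8 = 400 - 12 ≡ 34; y = λ·(4 - 34) - 46 ≡ 3. → (34, 3)
double: tangent at (34, 3): λ = (3·34² + 24)/(2·3) ≡ 11/6. 6⁻¹ ≡ 10 (mod 59) since 6·10 = 60 ≡ 1, so λ ≡ 11·10 ≡ 51.
  x = λ² - 34 - 34 = 2601 - 68 ≡ 55; y = λ·(34 - 55) - 3 ≡ 47. → (55, 47)
add Q: (55, 47) + (8, 8). λ = (8 - 47)/(8 - 55) ≡ 20/12 mod 59. 12⁻¹ ≡ 5 (mod 59), so λ ≡ 41.
  x = λ² - 55 - 8 = 1681 - 63 ≡ 25; y = λ·(55 - 25) - 47 ≡ 3. → (25, 3)

(25, 3)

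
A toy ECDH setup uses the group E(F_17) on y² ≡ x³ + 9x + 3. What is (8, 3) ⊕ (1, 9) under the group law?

(8, 3) + (1, 9). λ = (9 - 3)/(1 - 8) ≡ 6/10 mod 17. 10⁻¹ ≡ 12 (mod 17) since 10·12 = 120 ≡ 1, so λ ≡ 4.
  x = λ² - 8 - 1 = 16 - 9 ≡ 7; y = λ·(8 - 7) - 3 ≡ 1. → (7, 1)

(7, 1)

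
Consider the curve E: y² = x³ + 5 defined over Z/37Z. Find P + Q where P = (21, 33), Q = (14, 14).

(29, 14)

(21, 33) + (14, 14). λ = (14 - 33)/(14 - 21) ≡ 18/30 mod 37. 30⁻¹ ≡ 21 (mod 37) since 30·21 = 630 ≡ 1, so λ ≡ 8.
  x = λ² - 21 - 14 = 64 - 35 ≡ 29; y = λ·(21 - 29) - 33 ≡ 14. → (29, 14)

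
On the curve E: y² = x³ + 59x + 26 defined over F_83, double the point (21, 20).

(9, 46)

tangent at (21, 20): λ = (3·21² + 59)/(2·20) ≡ 54/40. 40⁻¹ ≡ 27 (mod 83) since 40·27 = 1080 ≡ 1, so λ ≡ 54·27 ≡ 47.
  x = λ² - 21 - 21 = 2209 - 42 ≡ 9; y = λ·(21 - 9) - 20 ≡ 46. → (9, 46)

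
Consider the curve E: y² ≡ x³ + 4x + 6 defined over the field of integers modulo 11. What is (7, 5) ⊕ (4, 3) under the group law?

(9, 1)

(7, 5) + (4, 3). λ = (3 - 5)/(4 - 7) ≡ 9/8 mod 11. 8⁻¹ ≡ 7 (mod 11), so λ ≡ 8.
  x = λ² - 7 - 4 = 64 - 11 ≡ 9; y = λ·(7 - 9) - 5 ≡ 1. → (9, 1)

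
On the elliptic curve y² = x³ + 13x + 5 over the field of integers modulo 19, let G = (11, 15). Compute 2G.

tangent at (11, 15): λ = (3·11² + 13)/(2·15) ≡ 15/11. 11⁻¹ ≡ 7 (mod 19) since 11·7 = 77 ≡ 1, so λ ≡ 15·7 ≡ 10.
  x = λ² - 11 - 11 = 100 - 22 ≡ 2; y = λ·(11 - 2) - 15 ≡ 18. → (2, 18)

(2, 18)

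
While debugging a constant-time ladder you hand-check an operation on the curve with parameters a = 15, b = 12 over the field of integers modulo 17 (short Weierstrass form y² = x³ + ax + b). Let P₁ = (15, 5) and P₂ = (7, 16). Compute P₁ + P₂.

(15, 5) + (7, 16). λ = (16 - 5)/(7 - 15) ≡ 11/9 mod 17. 9⁻¹ ≡ 2 (mod 17) since 9·2 = 18 ≡ 1, so λ ≡ 5.
  x = λ² - 15 - 7 = 25 - 22 ≡ 3; y = λ·(15 - 3) - 5 ≡ 4. → (3, 4)

(3, 4)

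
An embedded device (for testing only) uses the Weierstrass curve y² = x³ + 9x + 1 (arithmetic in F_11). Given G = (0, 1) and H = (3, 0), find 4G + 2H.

First 4G:
Double-and-add on 4 = (100)₂. Start with G = (0, 1) for the leading 1-bit.
double: tangent at (0, 1): λ = (3·0² + 9)/(2·1) ≡ 9/2. 2⁻¹ ≡ 6 (mod 11), so λ ≡ 9·6 ≡ 10.
  x = λ² - 0 - 0 = 100 - 0 ≡ 1; y = λ·(0 - 1) - 1 ≡ 0. → (1, 0)
double: (1, 0) + (1, 0): same x and y₁ ≡ -y₂, so the sum is O.
4G = O.
Next 2H:
Repeated addition: build up to 2H.
2H: (3, 0) + (3, 0): same x and y₁ ≡ -y₂, so the sum is O.
2H = O.
Finally 4G + 2H:
O + O = O (identity).

O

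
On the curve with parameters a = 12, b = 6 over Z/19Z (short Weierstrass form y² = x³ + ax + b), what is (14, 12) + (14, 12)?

tangent at (14, 12): λ = (3·14² + 12)/(2·12) ≡ 11/5. 5⁻¹ ≡ 4 (mod 19) since 5·4 = 20 ≡ 1, so λ ≡ 11·4 ≡ 6.
  x = λ² - 14 - 14 = 36 - 28 ≡ 8; y = λ·(14 - 8) - 12 ≡ 5. → (8, 5)

(8, 5)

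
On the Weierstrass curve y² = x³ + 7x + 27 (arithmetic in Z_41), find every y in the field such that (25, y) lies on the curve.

1, 40

x³ + 7x + 27 = 15827 ≡ 1 (mod 41).
Square roots of 1 mod 41: 1 and 40 (since 1² = 1 ≡ 1).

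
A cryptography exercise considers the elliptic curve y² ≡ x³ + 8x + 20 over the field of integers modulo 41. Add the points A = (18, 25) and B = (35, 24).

(9, 1)

(18, 25) + (35, 24). λ = (24 - 25)/(35 - 18) ≡ 40/17 mod 41. 17⁻¹ ≡ 29 (mod 41), so λ ≡ 12.
  x = λ² - 18 - 35 = 144 - 53 ≡ 9; y = λ·(18 - 9) - 25 ≡ 1. → (9, 1)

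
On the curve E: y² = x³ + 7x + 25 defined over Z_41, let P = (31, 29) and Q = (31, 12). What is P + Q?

O

The two points share x = 31 and their y-coordinates satisfy 29 + 12 ≡ 0 (mod 41), so they are inverses. Their sum is ∞.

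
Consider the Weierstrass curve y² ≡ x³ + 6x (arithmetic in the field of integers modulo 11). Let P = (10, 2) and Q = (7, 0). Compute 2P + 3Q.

First 2P:
Repeated addition: build up to 2P.
2P: tangent at (10, 2): λ = (3·10² + 6)/(2·2) ≡ 9/4. 4⁻¹ ≡ 3 (mod 11) since 4·3 = 12 ≡ 1, so λ ≡ 9·3 ≡ 5.
  x = λ² - 10 - 10 = 25 - 20 ≡ 5; y = λ·(10 - 5) - 2 ≡ 1. → (5, 1)
2P = (5, 1).
Next 3Q:
Repeated addition: build up to 3Q.
2Q: (7, 0) + (7, 0): same x and y₁ ≡ -y₂, so the sum is ∞.
3Q: ∞ + (7, 0) = (7, 0) (identity).
3Q = (7, 0).
Finally 2P + 3Q:
(5, 1) + (7, 0). λ = (0 - 1)/(7 - 5) ≡ 10/2 mod 11. 2⁻¹ ≡ 6 (mod 11) since 2·6 = 12 ≡ 1, so λ ≡ 5.
  x = λ² - 5 - 7 = 25 - 12 ≡ 2; y = λ·(5 - 2) - 1 ≡ 3. → (2, 3)

(2, 3)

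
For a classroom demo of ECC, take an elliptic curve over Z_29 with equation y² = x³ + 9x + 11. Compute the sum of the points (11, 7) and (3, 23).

(11, 7) + (3, 23). λ = (23 - 7)/(3 - 11) ≡ 16/21 mod 29. 21⁻¹ ≡ 18 (mod 29) since 21·18 = 378 ≡ 1, so λ ≡ 27.
  x = λ² - 11 - 3 = 729 - 14 ≡ 19; y = λ·(11 - 19) - 7 ≡ 9. → (19, 9)

(19, 9)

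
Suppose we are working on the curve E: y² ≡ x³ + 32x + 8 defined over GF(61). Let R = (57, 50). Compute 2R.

tangent at (57, 50): λ = (3·57² + 32)/(2·50) ≡ 19/39. 39⁻¹ ≡ 36 (mod 61), so λ ≡ 19·36 ≡ 13.
  x = λ² - 57 - 57 = 169 - 114 ≡ 55; y = λ·(57 - 55) - 50 ≡ 37. → (55, 37)

(55, 37)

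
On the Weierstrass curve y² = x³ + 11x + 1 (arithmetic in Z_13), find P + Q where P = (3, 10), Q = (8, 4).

(3, 10) + (8, 4). λ = (4 - 10)/(8 - 3) ≡ 7/5 mod 13. 5⁻¹ ≡ 8 (mod 13), so λ ≡ 4.
  x = λ² - 3 - 8 = 16 - 11 ≡ 5; y = λ·(3 - 5) - 10 ≡ 8. → (5, 8)

(5, 8)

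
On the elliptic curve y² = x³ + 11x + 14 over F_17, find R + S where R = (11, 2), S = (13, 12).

(11, 2) + (13, 12). λ = (12 - 2)/(13 - 11) ≡ 10/2 mod 17. 2⁻¹ ≡ 9 (mod 17), so λ ≡ 5.
  x = λ² - 11 - 13 = 25 - 24 ≡ 1; y = λ·(11 - 1) - 2 ≡ 14. → (1, 14)

(1, 14)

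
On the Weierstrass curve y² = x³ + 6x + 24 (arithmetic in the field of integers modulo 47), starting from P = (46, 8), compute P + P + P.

(26, 32)

Repeated addition: build up to 3P.
2P: tangent at (46, 8): λ = (3·46² + 6)/(2·8) ≡ 9/16. 16⁻¹ ≡ 3 (mod 47) since 16·3 = 48 ≡ 1, so λ ≡ 9·3 ≡ 27.
  x = λ² - 46 - 46 = 729 - 92 ≡ 26; y = λ·(46 - 26) - 8 ≡ 15. → (26, 15)
3P: (26, 15) + (46, 8). λ = (8 - 15)/(46 - 26) ≡ 40/20 mod 47. 20⁻¹ ≡ 40 (mod 47), so λ ≡ 2.
  x = λ² - 26 - 46 = 4 - 72 ≡ 26; y = λ·(26 - 26) - 15 ≡ 32. → (26, 32)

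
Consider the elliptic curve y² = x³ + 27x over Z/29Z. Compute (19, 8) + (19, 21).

O

The two points share x = 19 and their y-coordinates satisfy 8 + 21 ≡ 0 (mod 29), so they are inverses. Their sum is ∞.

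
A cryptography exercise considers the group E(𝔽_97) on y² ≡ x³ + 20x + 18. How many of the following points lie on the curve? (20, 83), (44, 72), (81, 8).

2

(20, 83): 83² ≡ 2, rhs ≡ 76 → off.
(44, 72): 72² ≡ 43, rhs ≡ 43 → on.
(81, 8): 8² ≡ 64, rhs ≡ 64 → on.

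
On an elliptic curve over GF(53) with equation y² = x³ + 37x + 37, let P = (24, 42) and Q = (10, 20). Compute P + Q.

(24, 42) + (10, 20). λ = (20 - 42)/(10 - 24) ≡ 31/39 mod 53. 39⁻¹ ≡ 34 (mod 53), so λ ≡ 47.
  x = λ² - 24 - 10 = 2209 - 34 ≡ 2; y = λ·(24 - 2) - 42 ≡ 38. → (2, 38)

(2, 38)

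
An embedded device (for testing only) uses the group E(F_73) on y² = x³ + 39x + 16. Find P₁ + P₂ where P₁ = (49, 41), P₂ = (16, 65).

(49, 41) + (16, 65). λ = (65 - 41)/(16 - 49) ≡ 24/40 mod 73. 40⁻¹ ≡ 42 (mod 73), so λ ≡ 59.
  x = λ² - 49 - 16 = 3481 - 65 ≡ 58; y = λ·(49 - 58) - 41 ≡ 12. → (58, 12)

(58, 12)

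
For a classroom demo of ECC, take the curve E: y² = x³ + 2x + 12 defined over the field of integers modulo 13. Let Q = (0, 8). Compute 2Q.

(12, 10)

tangent at (0, 8): λ = (3·0² + 2)/(2·8) ≡ 2/3. 3⁻¹ ≡ 9 (mod 13), so λ ≡ 2·9 ≡ 5.
  x = λ² - 0 - 0 = 25 - 0 ≡ 12; y = λ·(0 - 12) - 8 ≡ 10. → (12, 10)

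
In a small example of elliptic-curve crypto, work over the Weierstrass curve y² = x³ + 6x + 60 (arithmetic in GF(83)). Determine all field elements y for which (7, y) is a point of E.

14, 69

x³ + 6x + 60 = 445 ≡ 30 (mod 83).
Square roots of 30 mod 83: 14 and 69 (since 14² = 196 ≡ 30).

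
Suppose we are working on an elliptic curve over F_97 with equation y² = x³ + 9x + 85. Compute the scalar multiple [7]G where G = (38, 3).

(18, 29)

Repeated addition: build up to 7G.
2G: tangent at (38, 3): λ = (3·38² + 9)/(2·3) ≡ 73/6. 6⁻¹ ≡ 81 (mod 97), so λ ≡ 73·81 ≡ 93.
  x = λ² - 38 - 38 = 8649 - 76 ≡ 37; y = λ·(38 - 37) - 3 ≡ 90. → (37, 90)
3G: (37, 90) + (38, 3). λ = (3 - 90)/(38 - 37) ≡ 10/1 mod 97. 1⁻¹ ≡ 1 (mod 97) since 1·1 = 1 ≡ 1, so λ ≡ 10.
  x = λ² - 37 - 38 = 100 - 75 ≡ 25; y = λ·(37 - 25) - 90 ≡ 30. → (25, 30)
4G: (25, 30) + (38, 3). λ = (3 - 30)/(38 - 25) ≡ 70/13 mod 97. 13⁻¹ ≡ 15 (mod 97), so λ ≡ 80.
  x = λ² - 25 - 38 = 6400 - 63 ≡ 32; y = λ·(25 - 32) - 30 ≡ 89. → (32, 89)
5G: (32, 89) + (38, 3). λ = (3 - 89)/(38 - 32) ≡ 11/6 mod 97. 6⁻¹ ≡ 81 (mod 97) since 6·81 = 486 ≡ 1, so λ ≡ 18.
  x = λ² - 32 - 38 = 324 - 70 ≡ 60; y = λ·(32 - 60) - 89 ≡ 86. → (60, 86)
6G: (60, 86) + (38, 3). λ = (3 - 86)/(38 - 60) ≡ 14/75 mod 97. 75⁻¹ ≡ 22 (mod 97) since 75·22 = 1650 ≡ 1, so λ ≡ 17.
  x = λ² - 60 - 38 = 289 - 98 ≡ 94; y = λ·(60 - 94) - 86 ≡ 15. → (94, 15)
7G: (94, 15) + (38, 3). λ = (3 - 15)/(38 - 94) ≡ 85/41 mod 97. 41⁻¹ ≡ 71 (mod 97), so λ ≡ 21.
  x = λ² - 94 - 38 = 441 - 132 ≡ 18; y = λ·(94 - 18) - 15 ≡ 29. → (18, 29)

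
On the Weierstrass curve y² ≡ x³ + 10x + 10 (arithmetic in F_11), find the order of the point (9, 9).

2P: tangent at (9, 9): λ = (3·9² + 10)/(2·9) ≡ 0/7. 7⁻¹ ≡ 8 (mod 11), so λ ≡ 0·8 ≡ 0.
  x = λ² - 9 - 9 = 0 - 18 ≡ 4; y = λ·(9 - 4) - 9 ≡ 2. → (4, 2)
3P: (4, 2) + (9, 9). λ = (9 - 2)/(9 - 4) ≡ 7/5 mod 11. 5⁻¹ ≡ 9 (mod 11) since 5·9 = 45 ≡ 1, so λ ≡ 8.
  x = λ² - 4 - 9 = 64 - 13 ≡ 7; y = λ·(4 - 7) - 2 ≡ 7. → (7, 7)
4P: (7, 7) + (9, 9). λ = (9 - 7)/(9 - 7) ≡ 2/2 mod 11. 2⁻¹ ≡ 6 (mod 11), so λ ≡ 1.
  x = λ² - 7 - 9 = 1 - 16 ≡ 7; y = λ·(7 - 7) - 7 ≡ 4. → (7, 4)
5P: (7, 4) + (9, 9). λ = (9 - 4)/(9 - 7) ≡ 5/2 mod 11. 2⁻¹ ≡ 6 (mod 11), so λ ≡ 8.
  x = λ² - 7 - 9 = 64 - 16 ≡ 4; y = λ·(7 - 4) - 4 ≡ 9. → (4, 9)
6P: (4, 9) + (9, 9). λ = (9 - 9)/(9 - 4) ≡ 0/5 mod 11. 5⁻¹ ≡ 9 (mod 11), so λ ≡ 0.
  x = λ² - 4 - 9 = 0 - 13 ≡ 9; y = λ·(4 - 9) - 9 ≡ 2. → (9, 2)
7P: (9, 2) + (9, 9): same x and y₁ ≡ -y₂, so the sum is 𝒪.
7P = 𝒪, so the order is 7.

7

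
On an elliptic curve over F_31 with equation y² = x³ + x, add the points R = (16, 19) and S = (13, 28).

(11, 28)

(16, 19) + (13, 28). λ = (28 - 19)/(13 - 16) ≡ 9/28 mod 31. 28⁻¹ ≡ 10 (mod 31) since 28·10 = 280 ≡ 1, so λ ≡ 28.
  x = λ² - 16 - 13 = 784 - 29 ≡ 11; y = λ·(16 - 11) - 19 ≡ 28. → (11, 28)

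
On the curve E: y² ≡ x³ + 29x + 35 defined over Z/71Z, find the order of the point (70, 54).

2P: tangent at (70, 54): λ = (3·70² + 29)/(2·54) ≡ 32/37. 37⁻¹ ≡ 48 (mod 71), so λ ≡ 32·48 ≡ 45.
  x = λ² - 70 - 70 = 2025 - 140 ≡ 39; y = λ·(70 - 39) - 54 ≡ 63. → (39, 63)
3P: (39, 63) + (70, 54). λ = (54 - 63)/(70 - 39) ≡ 62/31 mod 71. 31⁻¹ ≡ 55 (mod 71) since 31·55 = 1705 ≡ 1, so λ ≡ 2.
  x = λ² - 39 - 70 = 4 - 109 ≡ 37; y = λ·(39 - 37) - 63 ≡ 12. → (37, 12)
4P: (37, 12) + (70, 54). λ = (54 - 12)/(70 - 37) ≡ 42/33 mod 71. 33⁻¹ ≡ 28 (mod 71), so λ ≡ 40.
  x = λ² - 37 - 70 = 1600 - 107 ≡ 2; y = λ·(37 - 2) - 12 ≡ 39. → (2, 39)
5P: (2, 39) + (70, 54). λ = (54 - 39)/(70 - 2) ≡ 15/68 mod 71. 68⁻¹ ≡ 47 (mod 71), so λ ≡ 66.
  x = λ² - 2 - 70 = 4356 - 72 ≡ 24; y = λ·(2 - 24) - 39 ≡ 0. → (24, 0)
6P: (24, 0) + (70, 54). λ = (54 - 0)/(70 - 24) ≡ 54/46 mod 71. 46⁻¹ ≡ 17 (mod 71), so λ ≡ 66.
  x = λ² - 24 - 70 = 4356 - 94 ≡ 2; y = λ·(24 - 2) - 0 ≡ 32. → (2, 32)
7P: (2, 32) + (70, 54). λ = (54 - 32)/(70 - 2) ≡ 22/68 mod 71. 68⁻¹ ≡ 47 (mod 71), so λ ≡ 40.
  x = λ² - 2 - 70 = 1600 - 72 ≡ 37; y = λ·(2 - 37) - 32 ≡ 59. → (37, 59)
8P: (37, 59) + (70, 54). λ = (54 - 59)/(70 - 37) ≡ 66/33 mod 71. 33⁻¹ ≡ 28 (mod 71), so λ ≡ 2.
  x = λ² - 37 - 70 = 4 - 107 ≡ 39; y = λ·(37 - 39) - 59 ≡ 8. → (39, 8)
9P: (39, 8) + (70, 54). λ = (54 - 8)/(70 - 39) ≡ 46/31 mod 71. 31⁻¹ ≡ 55 (mod 71), so λ ≡ 45.
  x = λ² - 39 - 70 = 2025 - 109 ≡ 70; y = λ·(39 - 70) - 8 ≡ 17. → (70, 17)
10P: (70, 17) + (70, 54): same x and y₁ ≡ -y₂, so the sum is 𝒪.
10P = 𝒪, so the order is 10.

10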